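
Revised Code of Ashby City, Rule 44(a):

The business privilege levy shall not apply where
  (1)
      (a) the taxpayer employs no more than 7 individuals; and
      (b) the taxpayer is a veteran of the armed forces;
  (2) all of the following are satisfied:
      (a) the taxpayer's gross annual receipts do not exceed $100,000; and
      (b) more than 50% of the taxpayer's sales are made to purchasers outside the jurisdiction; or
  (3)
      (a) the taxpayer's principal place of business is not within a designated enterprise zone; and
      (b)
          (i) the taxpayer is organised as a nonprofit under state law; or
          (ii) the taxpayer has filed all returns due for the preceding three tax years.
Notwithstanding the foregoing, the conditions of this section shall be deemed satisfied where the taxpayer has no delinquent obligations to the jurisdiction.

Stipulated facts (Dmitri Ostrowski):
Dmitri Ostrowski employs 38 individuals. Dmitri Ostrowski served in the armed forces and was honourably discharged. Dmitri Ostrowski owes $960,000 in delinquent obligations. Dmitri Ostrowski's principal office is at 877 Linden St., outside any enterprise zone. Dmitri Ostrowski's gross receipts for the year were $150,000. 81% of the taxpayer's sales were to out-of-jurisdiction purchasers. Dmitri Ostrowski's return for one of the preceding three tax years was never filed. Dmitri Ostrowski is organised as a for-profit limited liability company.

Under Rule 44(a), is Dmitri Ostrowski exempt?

No — not exempt.

(a) ≤ 7 employees — fails.
(b) veteran — met.
(1): F AND T → false.
(a) receipts ≤ $100,000 — not satisfied.
(b) >50% out-of-jur. sales — holds.
(2) = F AND T = false.
(a) not (in enterprise zone) — met.
(i) nonprofit — not met.
(ii) returns current — not met.
(b) = F OR F = false.
(3) = T AND F = false.
So Overall is not satisfied (F OR F OR F).
Exception (no delinquency) — not satisfied.
Result: main false OR exception false → false.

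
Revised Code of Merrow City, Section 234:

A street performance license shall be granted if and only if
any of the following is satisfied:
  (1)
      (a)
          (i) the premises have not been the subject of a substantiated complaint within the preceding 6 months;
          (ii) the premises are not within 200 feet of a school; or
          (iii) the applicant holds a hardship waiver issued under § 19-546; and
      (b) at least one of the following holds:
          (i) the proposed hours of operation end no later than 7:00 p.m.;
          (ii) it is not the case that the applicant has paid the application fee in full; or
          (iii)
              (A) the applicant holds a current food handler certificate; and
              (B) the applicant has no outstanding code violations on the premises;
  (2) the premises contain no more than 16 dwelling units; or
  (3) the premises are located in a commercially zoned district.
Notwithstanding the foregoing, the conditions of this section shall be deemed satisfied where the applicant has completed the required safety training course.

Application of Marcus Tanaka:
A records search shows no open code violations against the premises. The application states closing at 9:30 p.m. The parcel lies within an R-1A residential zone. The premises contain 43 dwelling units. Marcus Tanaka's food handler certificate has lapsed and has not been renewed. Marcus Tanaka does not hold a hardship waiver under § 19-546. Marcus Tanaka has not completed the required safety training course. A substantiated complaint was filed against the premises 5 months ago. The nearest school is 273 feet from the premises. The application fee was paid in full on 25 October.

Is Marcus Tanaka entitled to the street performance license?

(i) no complaint in 6 mo. — not satisfied.
(ii) ≥200 ft from school — satisfied.
(iii) hardship waiver — not satisfied.
(a): F OR T OR F → true.
(i) closes by 7 p.m. — not satisfied.
(ii) not (fee paid) — not met.
(A) food handler cert. — fails.
(B) no code violations — met.
So (iii) is not satisfied (F AND T).
(b) = F OR F OR F = false.
So (1) is not satisfied (T AND F).
(2) ≤ 16 units — not met.
(3) commercially zoned — not satisfied.
Overall: F OR F OR F → false.
Exception (safety training) — not satisfied.
Result: main false OR exception false → false.

No — denied.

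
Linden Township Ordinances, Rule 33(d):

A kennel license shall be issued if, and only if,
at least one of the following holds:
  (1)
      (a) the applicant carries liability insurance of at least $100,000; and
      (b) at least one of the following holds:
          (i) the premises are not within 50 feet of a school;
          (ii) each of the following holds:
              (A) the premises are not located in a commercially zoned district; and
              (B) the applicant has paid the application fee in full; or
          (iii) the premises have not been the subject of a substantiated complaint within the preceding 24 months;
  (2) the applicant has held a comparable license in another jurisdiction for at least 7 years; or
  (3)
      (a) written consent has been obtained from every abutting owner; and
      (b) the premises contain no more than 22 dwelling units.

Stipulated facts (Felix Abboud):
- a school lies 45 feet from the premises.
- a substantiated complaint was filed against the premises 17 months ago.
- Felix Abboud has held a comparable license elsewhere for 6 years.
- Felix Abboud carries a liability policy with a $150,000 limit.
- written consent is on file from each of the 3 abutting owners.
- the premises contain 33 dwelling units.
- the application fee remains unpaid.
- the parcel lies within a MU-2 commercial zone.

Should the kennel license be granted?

(a) insurance ≥ $100,000 — satisfied.
(i) ≥50 ft from school — fails.
(A) not (commercially zoned) — not met.
(B) fee paid — not met.
(ii): F AND F → false.
(iii) no complaint in 24 mo. — fails.
So (b) is not satisfied (F OR F OR F).
(1) = T AND F = false.
(2) prior license ≥ 7 yr — not satisfied.
(a) all abutters consent — met.
(b) ≤ 22 units — not met.
(3): T AND F → false.
Overall = F OR F OR F = false.

No — denied.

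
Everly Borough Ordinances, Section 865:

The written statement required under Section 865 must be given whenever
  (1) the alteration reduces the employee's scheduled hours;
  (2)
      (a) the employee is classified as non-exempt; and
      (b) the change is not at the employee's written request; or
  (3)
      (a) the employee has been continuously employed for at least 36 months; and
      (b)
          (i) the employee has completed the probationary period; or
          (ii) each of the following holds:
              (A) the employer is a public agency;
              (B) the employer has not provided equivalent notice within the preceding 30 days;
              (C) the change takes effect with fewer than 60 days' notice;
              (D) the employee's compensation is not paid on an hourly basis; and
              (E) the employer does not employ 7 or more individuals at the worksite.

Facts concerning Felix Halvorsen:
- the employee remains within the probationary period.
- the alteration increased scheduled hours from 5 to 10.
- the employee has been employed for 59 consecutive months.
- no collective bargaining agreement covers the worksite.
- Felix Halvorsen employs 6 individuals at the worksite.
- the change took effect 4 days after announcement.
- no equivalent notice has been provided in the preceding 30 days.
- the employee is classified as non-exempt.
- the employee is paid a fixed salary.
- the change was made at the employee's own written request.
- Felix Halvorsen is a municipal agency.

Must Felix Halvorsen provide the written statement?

(1) hours reduced — fails.
(a) non-exempt — holds.
(b) not employee-requested — fails.
So (2) is not satisfied (T AND F).
(a) tenure ≥ 36 mo. — satisfied.
(i) past probation — not satisfied.
(A) public agency — met.
(B) no recent notice — met.
(C) < 60 days' notice — holds.
(D) not (hourly-paid) — satisfied.
(E) not (≥ 7 at site) — satisfied.
So (ii) is satisfied (T AND T AND T AND T AND T).
So (b) is satisfied (F OR T).
(3): T AND T → true.
So Overall is satisfied (F OR F OR T).

Yes — required.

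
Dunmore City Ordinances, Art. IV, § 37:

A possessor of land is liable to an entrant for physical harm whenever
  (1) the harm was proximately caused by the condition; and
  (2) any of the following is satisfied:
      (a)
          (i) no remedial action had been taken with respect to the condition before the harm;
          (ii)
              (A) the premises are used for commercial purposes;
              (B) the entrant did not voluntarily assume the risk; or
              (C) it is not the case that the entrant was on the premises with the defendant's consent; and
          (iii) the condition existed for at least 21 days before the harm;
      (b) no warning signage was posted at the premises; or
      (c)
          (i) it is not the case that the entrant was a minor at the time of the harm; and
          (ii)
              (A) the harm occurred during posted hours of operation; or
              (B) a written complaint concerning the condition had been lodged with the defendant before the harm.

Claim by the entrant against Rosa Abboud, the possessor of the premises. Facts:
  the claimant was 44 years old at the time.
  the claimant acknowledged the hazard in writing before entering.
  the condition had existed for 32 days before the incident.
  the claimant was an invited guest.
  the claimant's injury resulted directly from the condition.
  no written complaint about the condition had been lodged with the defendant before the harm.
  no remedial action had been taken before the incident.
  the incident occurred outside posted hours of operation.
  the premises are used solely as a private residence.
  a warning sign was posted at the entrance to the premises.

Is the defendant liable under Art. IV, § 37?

No — not liable.

(1) proximate cause — met.
(i) no remedial action — met.
(A) commercial use — fails.
(B) no assumed risk — fails.
(C) not (consent to enter) — not met.
So (ii) is not satisfied (F OR F OR F).
(iii) condition ≥21 days old — met.
(a) = T AND F AND T = false.
(b) no signage posted — fails.
(i) not (entrant a minor) — holds.
(A) during posted hours — not met.
(B) complaint lodged — not met.
(ii) = F OR F = false.
So (c) is not satisfied (T AND F).
(2) = F OR F OR F = false.
Overall = T AND F = false.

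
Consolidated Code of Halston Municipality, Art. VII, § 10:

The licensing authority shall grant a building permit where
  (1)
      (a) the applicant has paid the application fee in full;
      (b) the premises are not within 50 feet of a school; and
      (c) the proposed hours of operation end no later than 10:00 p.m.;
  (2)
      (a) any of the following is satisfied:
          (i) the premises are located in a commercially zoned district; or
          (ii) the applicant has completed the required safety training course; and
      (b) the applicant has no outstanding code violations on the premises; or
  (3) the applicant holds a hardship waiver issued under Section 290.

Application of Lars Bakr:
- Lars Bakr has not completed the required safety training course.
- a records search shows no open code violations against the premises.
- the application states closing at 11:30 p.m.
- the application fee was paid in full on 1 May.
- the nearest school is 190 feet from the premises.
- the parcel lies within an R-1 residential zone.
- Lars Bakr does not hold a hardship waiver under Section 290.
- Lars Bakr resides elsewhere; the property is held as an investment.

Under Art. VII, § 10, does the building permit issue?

No — denied.

(a) fee paid — met.
(b) ≥50 ft from school — met.
(c) closes by 10 p.m. — not satisfied.
(1): T AND T AND F → false.
(i) commercially zoned — not met.
(ii) safety training — fails.
(a): F OR F → false.
(b) no code violations — holds.
So (2) is not satisfied (F AND T).
(3) hardship waiver — not met.
Overall = F OR F OR F = false.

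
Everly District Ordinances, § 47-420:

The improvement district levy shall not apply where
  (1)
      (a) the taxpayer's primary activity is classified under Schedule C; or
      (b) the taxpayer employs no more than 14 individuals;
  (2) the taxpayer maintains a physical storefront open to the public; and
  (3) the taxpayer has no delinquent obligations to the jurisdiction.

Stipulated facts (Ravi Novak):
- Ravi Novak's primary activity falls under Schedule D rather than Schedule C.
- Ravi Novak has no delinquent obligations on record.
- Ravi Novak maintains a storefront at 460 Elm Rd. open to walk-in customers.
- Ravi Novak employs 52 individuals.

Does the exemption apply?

No — not exempt.

(a) Schedule C activity — not met.
(b) ≤ 14 employees — fails.
(1): F OR F → false.
(2) has storefront — satisfied.
(3) no delinquency — satisfied.
Overall: F AND T AND T → false.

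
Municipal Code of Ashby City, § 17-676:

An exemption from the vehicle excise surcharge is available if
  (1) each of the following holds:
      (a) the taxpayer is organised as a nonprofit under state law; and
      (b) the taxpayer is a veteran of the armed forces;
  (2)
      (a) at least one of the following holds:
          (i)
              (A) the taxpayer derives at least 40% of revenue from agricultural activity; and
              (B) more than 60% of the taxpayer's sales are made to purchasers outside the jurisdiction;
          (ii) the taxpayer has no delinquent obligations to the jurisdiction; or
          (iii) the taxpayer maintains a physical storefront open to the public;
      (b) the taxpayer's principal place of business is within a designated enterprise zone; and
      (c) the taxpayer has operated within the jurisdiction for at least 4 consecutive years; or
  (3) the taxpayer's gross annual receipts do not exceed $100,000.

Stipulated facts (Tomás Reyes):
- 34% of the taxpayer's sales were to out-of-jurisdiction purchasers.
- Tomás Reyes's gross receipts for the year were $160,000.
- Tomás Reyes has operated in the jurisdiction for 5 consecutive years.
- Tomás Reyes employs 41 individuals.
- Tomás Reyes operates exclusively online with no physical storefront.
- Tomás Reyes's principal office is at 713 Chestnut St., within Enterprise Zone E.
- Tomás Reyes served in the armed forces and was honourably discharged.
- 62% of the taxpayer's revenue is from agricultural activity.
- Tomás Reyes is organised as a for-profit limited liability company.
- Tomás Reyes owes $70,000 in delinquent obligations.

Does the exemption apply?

(a) nonprofit — not satisfied.
(b) veteran — satisfied.
(1): F AND T → false.
(A) ≥40% agricultural — met.
(B) >60% out-of-jur. sales — not met.
So (i) is not satisfied (T AND F).
(ii) no delinquency — not met.
(iii) has storefront — fails.
(a) = F OR F OR F = false.
(b) in enterprise zone — holds.
(c) ≥ 4 yrs in jurisdiction — holds.
(2) = F AND T AND T = false.
(3) receipts ≤ $100,000 — fails.
Overall = F OR F OR F = false.

No — not exempt.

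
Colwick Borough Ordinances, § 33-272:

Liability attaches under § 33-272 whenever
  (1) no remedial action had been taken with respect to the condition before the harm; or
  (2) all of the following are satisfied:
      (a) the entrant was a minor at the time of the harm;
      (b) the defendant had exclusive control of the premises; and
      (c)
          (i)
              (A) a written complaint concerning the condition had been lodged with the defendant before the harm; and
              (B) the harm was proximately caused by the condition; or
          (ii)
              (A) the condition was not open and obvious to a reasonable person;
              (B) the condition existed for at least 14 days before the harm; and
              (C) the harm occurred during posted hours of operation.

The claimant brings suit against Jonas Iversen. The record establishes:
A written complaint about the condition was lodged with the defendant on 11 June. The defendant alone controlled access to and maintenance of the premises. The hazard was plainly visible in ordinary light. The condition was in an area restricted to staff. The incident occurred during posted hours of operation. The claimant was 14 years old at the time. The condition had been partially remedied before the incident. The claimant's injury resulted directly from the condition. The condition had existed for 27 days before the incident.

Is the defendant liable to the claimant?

(1) no remedial action — not satisfied.
(a) entrant a minor — met.
(b) exclusive control — met.
(A) complaint lodged — satisfied.
(B) proximate cause — met.
So (i) is satisfied (T AND T).
(A) not open/obvious — fails.
(B) condition ≥14 days old — satisfied.
(C) during posted hours — satisfied.
(ii): F AND T AND T → false.
So (c) is satisfied (T OR F).
(2): T AND T AND T → true.
Overall = F OR T = true.

Yes — liable.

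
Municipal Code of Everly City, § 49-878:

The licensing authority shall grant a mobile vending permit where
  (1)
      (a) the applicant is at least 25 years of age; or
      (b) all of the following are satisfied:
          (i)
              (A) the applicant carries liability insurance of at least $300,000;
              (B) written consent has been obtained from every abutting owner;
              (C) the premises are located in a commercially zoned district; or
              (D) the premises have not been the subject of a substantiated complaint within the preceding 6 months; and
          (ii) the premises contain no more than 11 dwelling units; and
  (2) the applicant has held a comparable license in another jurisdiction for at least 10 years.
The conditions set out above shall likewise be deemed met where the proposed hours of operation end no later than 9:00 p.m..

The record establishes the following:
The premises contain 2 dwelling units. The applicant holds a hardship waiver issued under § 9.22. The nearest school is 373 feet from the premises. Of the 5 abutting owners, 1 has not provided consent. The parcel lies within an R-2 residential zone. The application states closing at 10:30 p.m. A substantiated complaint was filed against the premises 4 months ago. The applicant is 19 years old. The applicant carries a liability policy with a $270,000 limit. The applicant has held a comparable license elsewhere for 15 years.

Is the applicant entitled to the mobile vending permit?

No — denied.

(a) age ≥ 25 — not met.
(A) insurance ≥ $300,000 — fails.
(B) all abutters consent — fails.
(C) commercially zoned — not satisfied.
(D) no complaint in 6 mo. — fails.
So (i) is not satisfied (F OR F OR F OR F).
(ii) ≤ 11 units — holds.
(b): F AND T → false.
(1): F OR F → false.
(2) prior license ≥ 10 yr — satisfied.
So Overall is not satisfied (F AND T).
Exception (closes by 9 p.m.) — not satisfied.
Result: main false OR exception false → false.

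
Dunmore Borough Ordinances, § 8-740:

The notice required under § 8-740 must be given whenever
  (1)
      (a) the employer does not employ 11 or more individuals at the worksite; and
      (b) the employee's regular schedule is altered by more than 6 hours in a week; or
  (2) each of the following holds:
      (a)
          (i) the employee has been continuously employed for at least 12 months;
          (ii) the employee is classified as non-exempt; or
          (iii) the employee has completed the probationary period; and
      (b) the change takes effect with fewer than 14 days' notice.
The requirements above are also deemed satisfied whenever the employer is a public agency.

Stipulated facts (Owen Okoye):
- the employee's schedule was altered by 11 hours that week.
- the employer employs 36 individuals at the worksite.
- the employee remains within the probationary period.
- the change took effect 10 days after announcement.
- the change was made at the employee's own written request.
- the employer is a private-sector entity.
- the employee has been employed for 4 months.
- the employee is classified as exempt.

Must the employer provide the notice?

(a) not (≥ 11 at site) — not met.
(b) schedule shift > 6h — met.
So (1) is not satisfied (F AND T).
(i) tenure ≥ 12 mo. — not satisfied.
(ii) non-exempt — not met.
(iii) past probation — not met.
So (a) is not satisfied (F OR F OR F).
(b) < 14 days' notice — met.
So (2) is not satisfied (F AND T).
So Overall is not satisfied (F OR F).
Exception (public agency) — not satisfied.
Result: main false OR exception false → false.

No — not required.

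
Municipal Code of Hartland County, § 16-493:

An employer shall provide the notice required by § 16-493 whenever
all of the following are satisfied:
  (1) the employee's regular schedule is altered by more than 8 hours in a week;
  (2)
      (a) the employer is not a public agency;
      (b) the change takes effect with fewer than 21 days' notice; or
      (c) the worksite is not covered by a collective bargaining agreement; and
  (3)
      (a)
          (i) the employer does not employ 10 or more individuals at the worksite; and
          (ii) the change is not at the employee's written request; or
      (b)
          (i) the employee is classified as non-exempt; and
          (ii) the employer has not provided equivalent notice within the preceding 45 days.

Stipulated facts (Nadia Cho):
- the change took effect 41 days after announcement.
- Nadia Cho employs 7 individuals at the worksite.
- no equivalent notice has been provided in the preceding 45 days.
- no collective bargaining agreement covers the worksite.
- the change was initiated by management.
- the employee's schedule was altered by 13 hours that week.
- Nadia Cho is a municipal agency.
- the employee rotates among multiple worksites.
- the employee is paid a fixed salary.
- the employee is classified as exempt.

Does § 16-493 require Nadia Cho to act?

Yes — required.

(1) schedule shift > 8h — satisfied.
(a) not (public agency) — not met.
(b) < 21 days' notice — fails.
(c) no CBA — holds.
(2): F OR F OR T → true.
(i) not (≥ 10 at site) — satisfied.
(ii) not employee-requested — holds.
(a): T AND T → true.
(i) non-exempt — fails.
(ii) no recent notice — satisfied.
(b) = F AND T = false.
So (3) is satisfied (T OR F).
So Overall is satisfied (T AND T AND T).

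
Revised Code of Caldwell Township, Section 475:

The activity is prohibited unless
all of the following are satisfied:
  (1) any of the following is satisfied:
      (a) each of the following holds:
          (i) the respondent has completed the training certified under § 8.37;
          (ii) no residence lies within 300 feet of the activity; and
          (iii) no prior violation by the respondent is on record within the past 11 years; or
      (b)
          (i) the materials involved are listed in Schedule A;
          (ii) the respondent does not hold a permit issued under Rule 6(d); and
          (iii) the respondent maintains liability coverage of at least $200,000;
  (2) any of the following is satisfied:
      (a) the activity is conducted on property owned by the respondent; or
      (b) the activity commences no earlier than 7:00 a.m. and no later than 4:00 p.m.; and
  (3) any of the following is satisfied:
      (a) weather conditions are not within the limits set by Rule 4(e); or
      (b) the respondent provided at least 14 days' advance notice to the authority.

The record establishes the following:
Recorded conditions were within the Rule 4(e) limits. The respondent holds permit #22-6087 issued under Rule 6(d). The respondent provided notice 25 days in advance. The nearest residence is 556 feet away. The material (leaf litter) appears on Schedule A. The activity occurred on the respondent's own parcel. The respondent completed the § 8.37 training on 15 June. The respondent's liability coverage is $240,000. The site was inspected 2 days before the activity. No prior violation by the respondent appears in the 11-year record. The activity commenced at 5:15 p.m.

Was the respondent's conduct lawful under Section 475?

(i) training certified — holds.
(ii) no residence in 300 ft — satisfied.
(iii) no prior violation — holds.
(a) = T AND T AND T = true.
(i) Schedule A material — met.
(ii) not (holds permit) — not met.
(iii) coverage ≥ $200,000 — met.
(b): T AND F AND T → false.
So (1) is satisfied (T OR F).
(a) own property — met.
(b) start within hours — not satisfied.
(2): T OR F → true.
(a) not (weather ok) — fails.
(b) ≥14 days' notice — holds.
(3) = F OR T = true.
Overall = T AND T AND T = true.

Yes — lawful.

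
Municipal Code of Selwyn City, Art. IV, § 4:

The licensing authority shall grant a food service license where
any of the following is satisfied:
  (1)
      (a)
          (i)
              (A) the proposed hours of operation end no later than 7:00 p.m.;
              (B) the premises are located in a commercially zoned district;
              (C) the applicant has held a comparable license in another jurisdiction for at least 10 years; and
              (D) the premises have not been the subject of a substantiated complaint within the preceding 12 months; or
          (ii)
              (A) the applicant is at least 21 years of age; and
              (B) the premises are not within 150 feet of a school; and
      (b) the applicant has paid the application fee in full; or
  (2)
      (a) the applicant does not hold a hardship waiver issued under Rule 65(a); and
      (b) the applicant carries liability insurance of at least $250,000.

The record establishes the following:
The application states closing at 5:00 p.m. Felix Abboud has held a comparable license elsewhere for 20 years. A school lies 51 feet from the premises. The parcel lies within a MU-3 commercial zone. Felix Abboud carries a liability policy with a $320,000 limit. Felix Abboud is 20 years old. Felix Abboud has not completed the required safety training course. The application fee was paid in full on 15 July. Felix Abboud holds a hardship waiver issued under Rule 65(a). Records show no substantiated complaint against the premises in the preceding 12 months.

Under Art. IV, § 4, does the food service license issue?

(A) closes by 7 p.m. — met.
(B) commercially zoned — satisfied.
(C) prior license ≥ 10 yr — holds.
(D) no complaint in 12 mo. — satisfied.
(i): T AND T AND T AND T → true.
(A) age ≥ 21 — not satisfied.
(B) ≥150 ft from school — not met.
(ii): F AND F → false.
So (a) is satisfied (T OR F).
(b) fee paid — holds.
(1): T AND T → true.
(a) not (hardship waiver) — fails.
(b) insurance ≥ $250,000 — satisfied.
(2): F AND T → false.
Overall: T OR F → true.

Yes — granted.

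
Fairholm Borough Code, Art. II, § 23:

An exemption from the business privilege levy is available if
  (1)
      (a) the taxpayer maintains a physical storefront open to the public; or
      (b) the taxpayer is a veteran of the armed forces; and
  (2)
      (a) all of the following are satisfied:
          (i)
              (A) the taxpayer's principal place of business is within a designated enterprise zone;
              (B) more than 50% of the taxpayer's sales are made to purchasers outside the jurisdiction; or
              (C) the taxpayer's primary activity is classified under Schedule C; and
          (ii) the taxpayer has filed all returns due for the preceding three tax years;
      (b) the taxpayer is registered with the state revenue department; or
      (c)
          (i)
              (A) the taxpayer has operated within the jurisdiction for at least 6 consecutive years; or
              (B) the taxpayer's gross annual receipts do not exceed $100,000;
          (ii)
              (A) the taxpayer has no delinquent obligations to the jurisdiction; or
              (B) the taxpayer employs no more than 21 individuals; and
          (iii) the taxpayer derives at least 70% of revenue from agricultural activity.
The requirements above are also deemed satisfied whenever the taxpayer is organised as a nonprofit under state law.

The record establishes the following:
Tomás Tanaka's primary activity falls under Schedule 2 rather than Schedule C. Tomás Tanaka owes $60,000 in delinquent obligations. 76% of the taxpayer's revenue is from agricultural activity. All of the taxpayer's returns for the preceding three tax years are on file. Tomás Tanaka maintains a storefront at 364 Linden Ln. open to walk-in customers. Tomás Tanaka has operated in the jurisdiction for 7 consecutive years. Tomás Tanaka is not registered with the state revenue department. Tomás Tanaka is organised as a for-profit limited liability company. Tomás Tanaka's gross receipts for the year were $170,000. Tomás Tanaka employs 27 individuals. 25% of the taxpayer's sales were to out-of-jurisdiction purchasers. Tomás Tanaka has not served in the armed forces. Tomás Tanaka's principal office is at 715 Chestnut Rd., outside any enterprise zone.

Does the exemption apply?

No — not exempt.

(a) has storefront — satisfied.
(b) veteran — fails.
(1): T OR F → true.
(A) in enterprise zone — not satisfied.
(B) >50% out-of-jur. sales — not met.
(C) Schedule C activity — not satisfied.
(i): F OR F OR F → false.
(ii) returns current — met.
(a) = F AND T = false.
(b) state-registered — fails.
(A) ≥ 6 yrs in jurisdiction — met.
(B) receipts ≤ $100,000 — fails.
(i): T OR F → true.
(A) no delinquency — not met.
(B) ≤ 21 employees — fails.
(ii): F OR F → false.
(iii) ≥70% agricultural — holds.
(c): T AND F AND T → false.
(2): F OR F OR F → false.
Overall: T AND F → false.
Exception (nonprofit) — not satisfied.
Result: main false OR exception false → false.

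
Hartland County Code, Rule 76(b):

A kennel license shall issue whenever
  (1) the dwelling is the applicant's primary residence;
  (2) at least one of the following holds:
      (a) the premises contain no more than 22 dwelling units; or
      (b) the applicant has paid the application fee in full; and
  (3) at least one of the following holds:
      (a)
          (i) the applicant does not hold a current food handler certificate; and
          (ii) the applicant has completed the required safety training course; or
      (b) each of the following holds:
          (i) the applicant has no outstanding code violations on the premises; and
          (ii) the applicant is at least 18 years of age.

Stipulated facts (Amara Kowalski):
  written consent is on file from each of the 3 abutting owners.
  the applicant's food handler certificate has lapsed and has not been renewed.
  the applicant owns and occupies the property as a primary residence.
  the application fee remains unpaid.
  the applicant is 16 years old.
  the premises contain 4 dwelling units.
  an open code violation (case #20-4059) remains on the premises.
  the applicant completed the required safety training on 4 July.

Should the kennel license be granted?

Yes — granted.

(1) primary residence — holds.
(a) ≤ 22 units — met.
(b) fee paid — not met.
So (2) is satisfied (T OR F).
(i) not (food handler cert.) — holds.
(ii) safety training — satisfied.
(a) = T AND T = true.
(i) no code violations — fails.
(ii) age ≥ 18 — fails.
So (b) is not satisfied (F AND F).
So (3) is satisfied (T OR F).
So Overall is satisfied (T AND T AND T).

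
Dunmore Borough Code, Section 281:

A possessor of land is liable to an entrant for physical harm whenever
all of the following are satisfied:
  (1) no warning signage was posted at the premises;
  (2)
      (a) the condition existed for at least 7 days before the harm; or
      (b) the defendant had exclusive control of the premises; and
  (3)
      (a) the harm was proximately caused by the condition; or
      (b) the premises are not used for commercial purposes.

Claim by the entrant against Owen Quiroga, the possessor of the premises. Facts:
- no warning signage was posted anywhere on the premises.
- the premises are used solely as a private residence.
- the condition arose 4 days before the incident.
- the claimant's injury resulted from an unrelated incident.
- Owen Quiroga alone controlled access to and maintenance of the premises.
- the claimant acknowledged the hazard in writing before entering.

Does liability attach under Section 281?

Yes — liable.

(1) no signage posted — satisfied.
(a) condition ≥7 days old — fails.
(b) exclusive control — holds.
So (2) is satisfied (F OR T).
(a) proximate cause — not satisfied.
(b) not (commercial use) — satisfied.
(3): F OR T → true.
Overall: T AND T AND T → true.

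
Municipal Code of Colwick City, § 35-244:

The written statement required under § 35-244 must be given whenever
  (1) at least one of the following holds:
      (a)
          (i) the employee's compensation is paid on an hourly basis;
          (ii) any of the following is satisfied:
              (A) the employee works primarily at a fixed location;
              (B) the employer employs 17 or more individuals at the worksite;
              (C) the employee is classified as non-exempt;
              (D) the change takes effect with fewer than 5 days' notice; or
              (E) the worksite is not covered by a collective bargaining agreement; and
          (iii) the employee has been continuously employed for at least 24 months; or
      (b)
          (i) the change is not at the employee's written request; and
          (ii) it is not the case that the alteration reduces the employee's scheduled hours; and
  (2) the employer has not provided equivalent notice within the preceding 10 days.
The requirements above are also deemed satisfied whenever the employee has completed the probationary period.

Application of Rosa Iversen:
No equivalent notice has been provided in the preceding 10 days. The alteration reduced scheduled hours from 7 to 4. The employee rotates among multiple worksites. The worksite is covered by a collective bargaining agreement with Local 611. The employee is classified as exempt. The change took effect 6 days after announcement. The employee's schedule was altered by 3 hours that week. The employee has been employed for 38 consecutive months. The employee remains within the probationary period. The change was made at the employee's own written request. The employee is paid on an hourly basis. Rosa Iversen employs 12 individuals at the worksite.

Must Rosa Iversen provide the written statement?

No — not required.

(i) hourly-paid — met.
(A) fixed location — not met.
(B) ≥ 17 at site — not met.
(C) non-exempt — not met.
(D) < 5 days' notice — fails.
(E) no CBA — fails.
(ii): F OR F OR F OR F OR F → false.
(iii) tenure ≥ 24 mo. — holds.
(a): T AND F AND T → false.
(i) not employee-requested — fails.
(ii) not (hours reduced) — fails.
(b): F AND F → false.
(1): F OR F → false.
(2) no recent notice — met.
Overall = F AND T = false.
Exception (past probation) — not satisfied.
Result: main false OR exception false → false.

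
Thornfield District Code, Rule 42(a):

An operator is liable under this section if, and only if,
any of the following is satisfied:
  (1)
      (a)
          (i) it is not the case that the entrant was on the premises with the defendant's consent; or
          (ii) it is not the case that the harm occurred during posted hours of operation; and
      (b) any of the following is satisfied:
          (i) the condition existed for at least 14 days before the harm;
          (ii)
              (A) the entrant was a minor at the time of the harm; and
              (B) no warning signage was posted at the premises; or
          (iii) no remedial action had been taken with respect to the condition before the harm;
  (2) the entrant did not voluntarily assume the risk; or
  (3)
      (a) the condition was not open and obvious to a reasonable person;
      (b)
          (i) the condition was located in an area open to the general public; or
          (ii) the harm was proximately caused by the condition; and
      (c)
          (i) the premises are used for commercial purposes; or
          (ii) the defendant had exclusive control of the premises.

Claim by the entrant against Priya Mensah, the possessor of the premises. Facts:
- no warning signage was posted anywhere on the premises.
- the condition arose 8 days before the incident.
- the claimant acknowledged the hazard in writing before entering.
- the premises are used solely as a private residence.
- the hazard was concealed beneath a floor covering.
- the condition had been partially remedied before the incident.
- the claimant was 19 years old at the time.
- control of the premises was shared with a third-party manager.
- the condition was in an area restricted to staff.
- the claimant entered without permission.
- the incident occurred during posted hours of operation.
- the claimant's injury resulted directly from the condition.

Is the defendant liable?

(i) not (consent to enter) — satisfied.
(ii) not (during posted hours) — fails.
(a): T OR F → true.
(i) condition ≥14 days old — fails.
(A) entrant a minor — not met.
(B) no signage posted — holds.
(ii) = F AND T = false.
(iii) no remedial action — fails.
(b): F OR F OR F → false.
(1): T AND F → false.
(2) no assumed risk — not met.
(a) not open/obvious — satisfied.
(i) public area — not met.
(ii) proximate cause — met.
(b) = F OR T = true.
(i) commercial use — not satisfied.
(ii) exclusive control — not met.
(c): F OR F → false.
(3) = T AND T AND F = false.
Overall = F OR F OR F = false.

No — not liable.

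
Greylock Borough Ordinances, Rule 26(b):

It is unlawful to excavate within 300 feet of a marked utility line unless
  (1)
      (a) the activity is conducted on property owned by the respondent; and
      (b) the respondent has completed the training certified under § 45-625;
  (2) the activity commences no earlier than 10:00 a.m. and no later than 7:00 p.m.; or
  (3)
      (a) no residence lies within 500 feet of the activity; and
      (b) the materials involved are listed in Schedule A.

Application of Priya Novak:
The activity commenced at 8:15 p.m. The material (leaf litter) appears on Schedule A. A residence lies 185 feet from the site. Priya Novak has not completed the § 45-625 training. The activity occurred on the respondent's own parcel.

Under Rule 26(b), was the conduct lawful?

No — unlawful.

(a) own property — met.
(b) training certified — not met.
So (1) is not satisfied (T AND F).
(2) start within hours — not satisfied.
(a) no residence in 500 ft — not satisfied.
(b) Schedule A material — holds.
(3): F AND T → false.
Overall = F OR F OR F = false.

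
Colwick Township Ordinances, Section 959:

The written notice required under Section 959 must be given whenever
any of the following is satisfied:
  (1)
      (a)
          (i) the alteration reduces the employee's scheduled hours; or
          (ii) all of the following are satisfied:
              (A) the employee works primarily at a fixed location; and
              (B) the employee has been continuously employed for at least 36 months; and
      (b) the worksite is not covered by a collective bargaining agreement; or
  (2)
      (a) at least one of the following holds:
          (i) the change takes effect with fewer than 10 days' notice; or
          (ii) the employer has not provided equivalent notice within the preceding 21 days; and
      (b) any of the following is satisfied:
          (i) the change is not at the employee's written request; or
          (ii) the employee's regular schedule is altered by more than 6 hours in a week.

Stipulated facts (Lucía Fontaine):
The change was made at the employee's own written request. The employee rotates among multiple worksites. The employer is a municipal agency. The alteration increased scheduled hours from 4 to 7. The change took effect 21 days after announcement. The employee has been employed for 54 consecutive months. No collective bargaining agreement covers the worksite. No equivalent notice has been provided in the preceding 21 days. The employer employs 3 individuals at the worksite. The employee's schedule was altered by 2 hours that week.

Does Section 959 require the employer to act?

No — not required.

(i) hours reduced — fails.
(A) fixed location — not met.
(B) tenure ≥ 36 mo. — holds.
So (ii) is not satisfied (F AND T).
(a): F OR F → false.
(b) no CBA — met.
So (1) is not satisfied (F AND T).
(i) < 10 days' notice — not satisfied.
(ii) no recent notice — satisfied.
So (a) is satisfied (F OR T).
(i) not employee-requested — fails.
(ii) schedule shift > 6h — not met.
(b): F OR F → false.
So (2) is not satisfied (T AND F).
Overall = F OR F = false.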